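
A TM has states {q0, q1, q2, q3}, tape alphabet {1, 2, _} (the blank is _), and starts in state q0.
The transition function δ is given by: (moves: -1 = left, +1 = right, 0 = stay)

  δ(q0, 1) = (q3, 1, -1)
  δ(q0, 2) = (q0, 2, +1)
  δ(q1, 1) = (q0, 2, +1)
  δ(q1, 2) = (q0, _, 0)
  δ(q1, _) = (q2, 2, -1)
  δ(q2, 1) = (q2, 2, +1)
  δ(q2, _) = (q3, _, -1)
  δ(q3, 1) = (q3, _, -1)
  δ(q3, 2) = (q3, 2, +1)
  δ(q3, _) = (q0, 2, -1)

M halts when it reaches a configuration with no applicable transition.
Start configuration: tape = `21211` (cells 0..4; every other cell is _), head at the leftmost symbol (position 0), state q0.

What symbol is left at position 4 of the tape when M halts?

state=q0 head=0 tape=[2]1211_   (q0,2)→(q0,2,+1)
state=q0 head=1 tape=2[1]211_   (q0,1)→(q3,1,-1)
state=q3 head=0 tape=[2]1211_   (q3,2)→(q3,2,+1)
state=q3 head=1 tape=2[1]211_   (q3,1)→(q3,_,-1)
state=q3 head=0 tape=[2]_211_   (q3,2)→(q3,2,+1)
state=q3 head=1 tape=2[_]211_   (q3,_)→(q0,2,-1)
state=q0 head=0 tape=[2]2211_   (q0,2)→(q0,2,+1)
state=q0 head=1 tape=2[2]211_   (q0,2)→(q0,2,+1)
state=q0 head=2 tape=22[2]11_   (q0,2)→(q0,2,+1)
state=q0 head=3 tape=222[1]1_   (q0,1)→(q3,1,-1)
state=q3 head=2 tape=22[2]11_   (q3,2)→(q3,2,+1)
state=q3 head=3 tape=222[1]1_   (q3,1)→(q3,_,-1)
state=q3 head=2 tape=22[2]_1_   (q3,2)→(q3,2,+1)
state=q3 head=3 tape=222[_]1_   (q3,_)→(q0,2,-1)
state=q0 head=2 tape=22[2]21_   (q0,2)→(q0,2,+1)
state=q0 head=3 tape=222[2]1_   (q0,2)→(q0,2,+1)
state=q0 head=4 tape=2222[1]_   (q0,1)→(q3,1,-1)
state=q3 head=3 tape=222[2]1_   (q3,2)→(q3,2,+1)
state=q3 head=4 tape=2222[1]_   (q3,1)→(q3,_,-1)
state=q3 head=3 tape=222[2]__   (q3,2)→(q3,2,+1)
state=q3 head=4 tape=2222[_]_   (q3,_)→(q0,2,-1)
state=q0 head=3 tape=222[2]2_   (q0,2)→(q0,2,+1)
state=q0 head=4 tape=2222[2]_   (q0,2)→(q0,2,+1)
state=q0 head=5 tape=22222[_]
Cell 4 holds 2 when M halts.

2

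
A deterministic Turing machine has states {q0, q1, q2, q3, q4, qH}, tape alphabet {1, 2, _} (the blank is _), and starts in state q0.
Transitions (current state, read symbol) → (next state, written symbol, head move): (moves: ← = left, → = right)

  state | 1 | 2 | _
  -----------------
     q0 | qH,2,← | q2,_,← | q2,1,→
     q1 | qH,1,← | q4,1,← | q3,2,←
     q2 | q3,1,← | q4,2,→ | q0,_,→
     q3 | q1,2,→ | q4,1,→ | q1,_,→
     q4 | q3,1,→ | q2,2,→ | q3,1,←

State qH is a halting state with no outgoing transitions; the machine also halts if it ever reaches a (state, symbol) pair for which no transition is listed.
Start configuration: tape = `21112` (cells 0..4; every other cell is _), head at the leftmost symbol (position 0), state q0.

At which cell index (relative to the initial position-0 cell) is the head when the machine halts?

0

state=q0 head=0 tape=_[2]1112   (q0,2)→(q2,_,←)
state=q2 head=-1 tape=[_]_1112   (q2,_)→(q0,_,→)
state=q0 head=0 tape=_[_]1112   (q0,_)→(q2,1,→)
state=q2 head=1 tape=_1[1]112   (q2,1)→(q3,1,←)
state=q3 head=0 tape=_[1]1112   (q3,1)→(q1,2,→)
state=q1 head=1 tape=_2[1]112   (q1,1)→(qH,1,←)
state=qH head=0 tape=_[2]1112
At halt the head is at cell 0.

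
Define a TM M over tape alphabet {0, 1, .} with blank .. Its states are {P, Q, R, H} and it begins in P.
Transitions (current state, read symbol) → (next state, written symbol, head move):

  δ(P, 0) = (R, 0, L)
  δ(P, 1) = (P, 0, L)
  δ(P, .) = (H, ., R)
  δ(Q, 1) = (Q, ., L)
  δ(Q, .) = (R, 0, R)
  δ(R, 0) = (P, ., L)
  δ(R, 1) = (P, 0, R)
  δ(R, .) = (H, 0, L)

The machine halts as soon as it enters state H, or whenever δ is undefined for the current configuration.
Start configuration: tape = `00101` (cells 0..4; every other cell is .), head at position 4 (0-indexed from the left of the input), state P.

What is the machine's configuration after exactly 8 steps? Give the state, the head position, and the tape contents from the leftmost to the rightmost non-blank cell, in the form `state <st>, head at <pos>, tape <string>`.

state H, head at 0, tape 0.00

state=P head=4 tape=.0010[1]   (P,1)→(P,0,L)
state=P head=3 tape=.001[0]0   (P,0)→(R,0,L)
state=R head=2 tape=.00[1]00   (R,1)→(P,0,R)
state=P head=3 tape=.000[0]0   (P,0)→(R,0,L)
state=R head=2 tape=.00[0]00   (R,0)→(P,.,L)
state=P head=1 tape=.0[0].00   (P,0)→(R,0,L)
state=R head=0 tape=.[0]0.00   (R,0)→(P,.,L)
state=P head=-1 tape=[.].0.00   (P,.)→(H,.,R)
state=H head=0 tape=.[.]0.00
After 8 steps: state H, head at 0, tape 0.00.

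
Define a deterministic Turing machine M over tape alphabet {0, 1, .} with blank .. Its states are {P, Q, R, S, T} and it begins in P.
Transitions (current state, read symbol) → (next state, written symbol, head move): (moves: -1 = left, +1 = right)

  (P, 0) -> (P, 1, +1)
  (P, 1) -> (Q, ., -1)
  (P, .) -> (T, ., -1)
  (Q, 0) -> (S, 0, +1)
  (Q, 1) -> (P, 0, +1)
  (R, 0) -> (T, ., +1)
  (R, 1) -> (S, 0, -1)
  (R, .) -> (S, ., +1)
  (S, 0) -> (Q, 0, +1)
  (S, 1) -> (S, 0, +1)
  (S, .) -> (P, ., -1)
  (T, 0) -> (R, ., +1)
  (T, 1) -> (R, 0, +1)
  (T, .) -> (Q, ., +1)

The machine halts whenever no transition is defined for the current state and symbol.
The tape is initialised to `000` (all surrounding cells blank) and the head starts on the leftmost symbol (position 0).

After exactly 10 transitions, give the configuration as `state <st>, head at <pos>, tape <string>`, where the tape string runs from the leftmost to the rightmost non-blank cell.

P | [0]00..   read 0 → write 1, move +1, go to P
P | 1[0]0..   read 0 → write 1, move +1, go to P
P | 11[0]..   read 0 → write 1, move +1, go to P
P | 111[.].   read . → write ., move -1, go to T
T | 11[1]..   read 1 → write 0, move +1, go to R
R | 110[.].   read . → write ., move +1, go to S
S | 110.[.]   read . → write ., move -1, go to P
P | 110[.].   read . → write ., move -1, go to T
T | 11[0]..   read 0 → write ., move +1, go to R
R | 11.[.].   read . → write ., move +1, go to S
S | 11..[.]
After 10 steps: state S, head at 4, tape 11.

state S, head at 4, tape 11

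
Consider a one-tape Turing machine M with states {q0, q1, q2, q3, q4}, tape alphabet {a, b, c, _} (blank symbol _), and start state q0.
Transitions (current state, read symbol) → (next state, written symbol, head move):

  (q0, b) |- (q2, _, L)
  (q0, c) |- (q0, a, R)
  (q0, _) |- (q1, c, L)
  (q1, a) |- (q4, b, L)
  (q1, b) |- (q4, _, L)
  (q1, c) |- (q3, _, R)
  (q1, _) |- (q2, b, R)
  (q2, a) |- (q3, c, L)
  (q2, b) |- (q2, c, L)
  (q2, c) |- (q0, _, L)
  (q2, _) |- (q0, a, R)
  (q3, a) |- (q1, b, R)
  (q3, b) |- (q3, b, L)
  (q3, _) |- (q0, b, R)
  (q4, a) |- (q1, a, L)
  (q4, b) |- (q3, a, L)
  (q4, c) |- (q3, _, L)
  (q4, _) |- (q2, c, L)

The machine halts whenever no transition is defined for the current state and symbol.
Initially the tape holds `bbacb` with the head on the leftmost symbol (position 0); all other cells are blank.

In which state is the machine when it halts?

q0

state=q0 head=0 tape=______[b]bacb   (q0,b)→(q2,_,L)
state=q2 head=-1 tape=_____[_]_bacb   (q2,_)→(q0,a,R)
state=q0 head=0 tape=_____a[_]bacb   (q0,_)→(q1,c,L)
state=q1 head=-1 tape=_____[a]cbacb   (q1,a)→(q4,b,L)
state=q4 head=-2 tape=____[_]bcbacb   (q4,_)→(q2,c,L)
state=q2 head=-3 tape=___[_]cbcbacb   (q2,_)→(q0,a,R)
state=q0 head=-2 tape=___a[c]bcbacb   (q0,c)→(q0,a,R)
state=q0 head=-1 tape=___aa[b]cbacb   (q0,b)→(q2,_,L)
state=q2 head=-2 tape=___a[a]_cbacb   (q2,a)→(q3,c,L)
state=q3 head=-3 tape=___[a]c_cbacb   (q3,a)→(q1,b,R)
state=q1 head=-2 tape=___b[c]_cbacb   (q1,c)→(q3,_,R)
state=q3 head=-1 tape=___b_[_]cbacb   (q3,_)→(q0,b,R)
state=q0 head=0 tape=___b_b[c]bacb   (q0,c)→(q0,a,R)
state=q0 head=1 tape=___b_ba[b]acb   (q0,b)→(q2,_,L)
state=q2 head=0 tape=___b_b[a]_acb   (q2,a)→(q3,c,L)
state=q3 head=-1 tape=___b_[b]c_acb   (q3,b)→(q3,b,L)
state=q3 head=-2 tape=___b[_]bc_acb   (q3,_)→(q0,b,R)
state=q0 head=-1 tape=___bb[b]c_acb   (q0,b)→(q2,_,L)
state=q2 head=-2 tape=___b[b]_c_acb   (q2,b)→(q2,c,L)
state=q2 head=-3 tape=___[b]c_c_acb   (q2,b)→(q2,c,L)
state=q2 head=-4 tape=__[_]cc_c_acb   (q2,_)→(q0,a,R)
state=q0 head=-3 tape=__a[c]c_c_acb   (q0,c)→(q0,a,R)
state=q0 head=-2 tape=__aa[c]_c_acb   (q0,c)→(q0,a,R)
state=q0 head=-1 tape=__aaa[_]c_acb   (q0,_)→(q1,c,L)
state=q1 head=-2 tape=__aa[a]cc_acb   (q1,a)→(q4,b,L)
state=q4 head=-3 tape=__a[a]bcc_acb   (q4,a)→(q1,a,L)
state=q1 head=-4 tape=__[a]abcc_acb   (q1,a)→(q4,b,L)
state=q4 head=-5 tape=_[_]babcc_acb   (q4,_)→(q2,c,L)
state=q2 head=-6 tape=[_]cbabcc_acb   (q2,_)→(q0,a,R)
state=q0 head=-5 tape=a[c]babcc_acb   (q0,c)→(q0,a,R)
state=q0 head=-4 tape=aa[b]abcc_acb   (q0,b)→(q2,_,L)
state=q2 head=-5 tape=a[a]_abcc_acb   (q2,a)→(q3,c,L)
state=q3 head=-6 tape=[a]c_abcc_acb   (q3,a)→(q1,b,R)
state=q1 head=-5 tape=b[c]_abcc_acb   (q1,c)→(q3,_,R)
state=q3 head=-4 tape=b_[_]abcc_acb   (q3,_)→(q0,b,R)
state=q0 head=-3 tape=b_b[a]bcc_acb
No transition is defined for (q0, a); M halts in state q0.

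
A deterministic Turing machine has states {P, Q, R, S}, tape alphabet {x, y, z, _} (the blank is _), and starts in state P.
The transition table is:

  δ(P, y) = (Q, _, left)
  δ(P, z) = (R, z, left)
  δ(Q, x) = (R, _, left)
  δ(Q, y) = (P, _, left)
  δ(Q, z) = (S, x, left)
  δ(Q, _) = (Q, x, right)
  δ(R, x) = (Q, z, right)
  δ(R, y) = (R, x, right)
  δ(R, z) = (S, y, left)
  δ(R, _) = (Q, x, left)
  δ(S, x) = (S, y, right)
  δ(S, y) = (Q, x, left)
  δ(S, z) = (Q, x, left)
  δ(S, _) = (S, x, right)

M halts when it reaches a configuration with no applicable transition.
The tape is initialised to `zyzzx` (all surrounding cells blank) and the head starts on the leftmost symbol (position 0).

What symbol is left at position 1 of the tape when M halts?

state=P head=0 tape=___[z]yzzx   (P,z)→(R,z,left)
state=R head=-1 tape=__[_]zyzzx   (R,_)→(Q,x,left)
state=Q head=-2 tape=_[_]xzyzzx   (Q,_)→(Q,x,right)
state=Q head=-1 tape=_x[x]zyzzx   (Q,x)→(R,_,left)
state=R head=-2 tape=_[x]_zyzzx   (R,x)→(Q,z,right)
state=Q head=-1 tape=_z[_]zyzzx   (Q,_)→(Q,x,right)
state=Q head=0 tape=_zx[z]yzzx   (Q,z)→(S,x,left)
state=S head=-1 tape=_z[x]xyzzx   (S,x)→(S,y,right)
state=S head=0 tape=_zy[x]yzzx   (S,x)→(S,y,right)
state=S head=1 tape=_zyy[y]zzx   (S,y)→(Q,x,left)
state=Q head=0 tape=_zy[y]xzzx   (Q,y)→(P,_,left)
state=P head=-1 tape=_z[y]_xzzx   (P,y)→(Q,_,left)
state=Q head=-2 tape=_[z]__xzzx   (Q,z)→(S,x,left)
state=S head=-3 tape=[_]x__xzzx   (S,_)→(S,x,right)
state=S head=-2 tape=x[x]__xzzx   (S,x)→(S,y,right)
state=S head=-1 tape=xy[_]_xzzx   (S,_)→(S,x,right)
state=S head=0 tape=xyx[_]xzzx   (S,_)→(S,x,right)
state=S head=1 tape=xyxx[x]zzx   (S,x)→(S,y,right)
state=S head=2 tape=xyxxy[z]zx   (S,z)→(Q,x,left)
state=Q head=1 tape=xyxx[y]xzx   (Q,y)→(P,_,left)
state=P head=0 tape=xyx[x]_xzx
Cell 1 holds _ when M halts.

_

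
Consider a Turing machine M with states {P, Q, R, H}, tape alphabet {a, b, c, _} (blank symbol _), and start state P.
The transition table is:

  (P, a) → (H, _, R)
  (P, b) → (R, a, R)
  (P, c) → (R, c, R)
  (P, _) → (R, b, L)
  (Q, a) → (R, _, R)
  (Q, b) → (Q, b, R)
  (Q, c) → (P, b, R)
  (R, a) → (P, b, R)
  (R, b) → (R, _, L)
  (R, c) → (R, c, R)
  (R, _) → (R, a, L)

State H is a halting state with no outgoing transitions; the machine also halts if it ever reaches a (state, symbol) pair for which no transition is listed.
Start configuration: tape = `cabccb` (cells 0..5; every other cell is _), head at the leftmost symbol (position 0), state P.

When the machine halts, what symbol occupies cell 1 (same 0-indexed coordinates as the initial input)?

P | [c]abccb___   read c → write c, move R, go to R
R | c[a]bccb___   read a → write b, move R, go to P
P | cb[b]ccb___   read b → write a, move R, go to R
R | cba[c]cb___   read c → write c, move R, go to R
R | cbac[c]b___   read c → write c, move R, go to R
R | cbacc[b]___   read b → write _, move L, go to R
R | cbac[c]____   read c → write c, move R, go to R
R | cbacc[_]___   read _ → write a, move L, go to R
R | cbac[c]a___   read c → write c, move R, go to R
R | cbacc[a]___   read a → write b, move R, go to P
P | cbaccb[_]__   read _ → write b, move L, go to R
R | cbacc[b]b__   read b → write _, move L, go to R
R | cbac[c]_b__   read c → write c, move R, go to R
R | cbacc[_]b__   read _ → write a, move L, go to R
R | cbac[c]ab__   read c → write c, move R, go to R
R | cbacc[a]b__   read a → write b, move R, go to P
P | cbaccb[b]__   read b → write a, move R, go to R
R | cbaccba[_]_   read _ → write a, move L, go to R
R | cbaccb[a]a_   read a → write b, move R, go to P
P | cbaccbb[a]_   read a → write _, move R, go to H
H | cbaccbb_[_]
Cell 1 holds b when M halts.

b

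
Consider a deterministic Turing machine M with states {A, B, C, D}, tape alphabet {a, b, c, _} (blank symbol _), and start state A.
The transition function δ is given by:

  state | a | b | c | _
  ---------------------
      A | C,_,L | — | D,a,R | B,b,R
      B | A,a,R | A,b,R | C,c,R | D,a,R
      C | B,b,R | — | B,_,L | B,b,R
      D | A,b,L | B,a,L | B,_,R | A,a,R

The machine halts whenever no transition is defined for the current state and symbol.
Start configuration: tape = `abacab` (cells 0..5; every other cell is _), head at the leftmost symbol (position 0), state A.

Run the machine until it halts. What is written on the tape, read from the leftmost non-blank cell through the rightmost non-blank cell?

bb_bcab

A | _[a]bacab   read a → write _, move L, go to C
C | [_]_bacab   read _ → write b, move R, go to B
B | b[_]bacab   read _ → write a, move R, go to D
D | ba[b]acab   read b → write a, move L, go to B
B | b[a]aacab   read a → write a, move R, go to A
A | ba[a]acab   read a → write _, move L, go to C
C | b[a]_acab   read a → write b, move R, go to B
B | bb[_]acab   read _ → write a, move R, go to D
D | bba[a]cab   read a → write b, move L, go to A
A | bb[a]bcab   read a → write _, move L, go to C
C | b[b]_bcab
The non-blank tape span at halt is bb_bcab.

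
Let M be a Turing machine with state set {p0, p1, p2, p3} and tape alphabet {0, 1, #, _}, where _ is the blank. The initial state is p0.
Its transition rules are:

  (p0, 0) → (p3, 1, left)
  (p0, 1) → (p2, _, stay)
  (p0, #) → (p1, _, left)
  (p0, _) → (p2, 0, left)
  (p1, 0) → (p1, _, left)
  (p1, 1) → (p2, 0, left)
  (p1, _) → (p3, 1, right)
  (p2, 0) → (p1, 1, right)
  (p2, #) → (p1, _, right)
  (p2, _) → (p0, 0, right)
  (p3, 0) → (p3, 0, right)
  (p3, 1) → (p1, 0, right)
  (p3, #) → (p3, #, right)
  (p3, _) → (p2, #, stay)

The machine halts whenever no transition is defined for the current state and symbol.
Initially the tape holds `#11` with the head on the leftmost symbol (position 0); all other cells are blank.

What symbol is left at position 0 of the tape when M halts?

0

p0 | _[#]11   read # → write _, move left, go to p1
p1 | [_]_11   read _ → write 1, move right, go to p3
p3 | 1[_]11   read _ → write #, move stay, go to p2
p2 | 1[#]11   read # → write _, move right, go to p1
p1 | 1_[1]1   read 1 → write 0, move left, go to p2
p2 | 1[_]01   read _ → write 0, move right, go to p0
p0 | 10[0]1   read 0 → write 1, move left, go to p3
p3 | 1[0]11   read 0 → write 0, move right, go to p3
p3 | 10[1]1   read 1 → write 0, move right, go to p1
p1 | 100[1]   read 1 → write 0, move left, go to p2
p2 | 10[0]0   read 0 → write 1, move right, go to p1
p1 | 101[0]   read 0 → write _, move left, go to p1
p1 | 10[1]_   read 1 → write 0, move left, go to p2
p2 | 1[0]0_   read 0 → write 1, move right, go to p1
p1 | 11[0]_   read 0 → write _, move left, go to p1
p1 | 1[1]__   read 1 → write 0, move left, go to p2
p2 | [1]0__
Cell 0 holds 0 when M halts.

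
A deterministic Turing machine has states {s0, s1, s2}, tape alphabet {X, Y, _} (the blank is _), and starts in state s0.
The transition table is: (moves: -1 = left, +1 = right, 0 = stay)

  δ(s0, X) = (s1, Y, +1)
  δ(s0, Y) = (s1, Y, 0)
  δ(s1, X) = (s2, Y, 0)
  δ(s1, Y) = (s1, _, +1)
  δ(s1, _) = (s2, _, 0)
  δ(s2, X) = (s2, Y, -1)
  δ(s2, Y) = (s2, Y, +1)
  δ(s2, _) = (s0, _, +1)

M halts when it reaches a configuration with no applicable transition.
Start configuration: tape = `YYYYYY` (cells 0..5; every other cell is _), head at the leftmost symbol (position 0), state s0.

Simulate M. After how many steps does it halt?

s0 | [Y]YYYYY__   read Y → write Y, move 0, go to s1
s1 | [Y]YYYYY__   read Y → write _, move +1, go to s1
s1 | _[Y]YYYY__   read Y → write _, move +1, go to s1
s1 | __[Y]YYY__   read Y → write _, move +1, go to s1
s1 | ___[Y]YY__   read Y → write _, move +1, go to s1
s1 | ____[Y]Y__   read Y → write _, move +1, go to s1
s1 | _____[Y]__   read Y → write _, move +1, go to s1
s1 | ______[_]_   read _ → write _, move 0, go to s2
s2 | ______[_]_   read _ → write _, move +1, go to s0
s0 | _______[_]
M halts after 9 transitions.

9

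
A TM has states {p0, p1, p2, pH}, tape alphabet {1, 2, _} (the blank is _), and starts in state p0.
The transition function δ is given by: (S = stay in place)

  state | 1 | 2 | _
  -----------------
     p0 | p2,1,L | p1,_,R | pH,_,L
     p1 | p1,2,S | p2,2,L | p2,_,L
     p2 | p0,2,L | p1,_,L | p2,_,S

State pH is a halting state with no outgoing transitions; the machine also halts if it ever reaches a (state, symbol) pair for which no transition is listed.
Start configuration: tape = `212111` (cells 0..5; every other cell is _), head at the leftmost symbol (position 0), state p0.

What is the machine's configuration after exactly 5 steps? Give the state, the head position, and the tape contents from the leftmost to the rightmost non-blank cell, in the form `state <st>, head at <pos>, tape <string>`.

state=p0 head=0 tape=[2]12111   (p0,2)→(p1,_,R)
state=p1 head=1 tape=_[1]2111   (p1,1)→(p1,2,S)
state=p1 head=1 tape=_[2]2111   (p1,2)→(p2,2,L)
state=p2 head=0 tape=[_]22111   (p2,_)→(p2,_,S)
state=p2 head=0 tape=[_]22111   (p2,_)→(p2,_,S)
state=p2 head=0 tape=[_]22111
After 5 steps: state p2, head at 0, tape 22111.

state p2, head at 0, tape 22111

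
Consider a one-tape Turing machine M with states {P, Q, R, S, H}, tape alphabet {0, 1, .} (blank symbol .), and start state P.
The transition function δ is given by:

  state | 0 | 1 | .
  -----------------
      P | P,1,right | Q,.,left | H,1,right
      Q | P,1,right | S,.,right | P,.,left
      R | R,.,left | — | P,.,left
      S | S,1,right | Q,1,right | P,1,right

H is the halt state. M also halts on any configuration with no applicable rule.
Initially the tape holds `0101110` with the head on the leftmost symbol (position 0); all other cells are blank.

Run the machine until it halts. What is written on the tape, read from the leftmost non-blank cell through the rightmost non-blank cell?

1...111

state=P head=0 tape=[0]101110..   (P,0)→(P,1,right)
state=P head=1 tape=1[1]01110..   (P,1)→(Q,.,left)
state=Q head=0 tape=[1].01110..   (Q,1)→(S,.,right)
state=S head=1 tape=.[.]01110..   (S,.)→(P,1,right)
state=P head=2 tape=.1[0]1110..   (P,0)→(P,1,right)
state=P head=3 tape=.11[1]110..   (P,1)→(Q,.,left)
state=Q head=2 tape=.1[1].110..   (Q,1)→(S,.,right)
state=S head=3 tape=.1.[.]110..   (S,.)→(P,1,right)
state=P head=4 tape=.1.1[1]10..   (P,1)→(Q,.,left)
state=Q head=3 tape=.1.[1].10..   (Q,1)→(S,.,right)
state=S head=4 tape=.1..[.]10..   (S,.)→(P,1,right)
state=P head=5 tape=.1..1[1]0..   (P,1)→(Q,.,left)
state=Q head=4 tape=.1..[1].0..   (Q,1)→(S,.,right)
state=S head=5 tape=.1...[.]0..   (S,.)→(P,1,right)
state=P head=6 tape=.1...1[0]..   (P,0)→(P,1,right)
state=P head=7 tape=.1...11[.].   (P,.)→(H,1,right)
state=H head=8 tape=.1...111[.]
The non-blank tape span at halt is 1...111.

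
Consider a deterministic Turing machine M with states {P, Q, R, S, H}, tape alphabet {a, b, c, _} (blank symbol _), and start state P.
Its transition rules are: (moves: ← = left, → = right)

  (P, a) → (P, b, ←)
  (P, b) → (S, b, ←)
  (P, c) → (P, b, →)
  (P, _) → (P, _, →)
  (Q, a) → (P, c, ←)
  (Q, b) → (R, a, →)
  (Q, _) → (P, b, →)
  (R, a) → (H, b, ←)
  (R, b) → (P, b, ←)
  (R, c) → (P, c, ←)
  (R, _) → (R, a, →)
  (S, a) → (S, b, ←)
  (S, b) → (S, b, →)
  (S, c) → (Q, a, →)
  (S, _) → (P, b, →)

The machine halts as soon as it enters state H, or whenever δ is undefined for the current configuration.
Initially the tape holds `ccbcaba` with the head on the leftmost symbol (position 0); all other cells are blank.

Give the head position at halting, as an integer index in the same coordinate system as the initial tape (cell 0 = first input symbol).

P | [c]cbcaba   read c → write b, move →, go to P
P | b[c]bcaba   read c → write b, move →, go to P
P | bb[b]caba   read b → write b, move ←, go to S
S | b[b]bcaba   read b → write b, move →, go to S
S | bb[b]caba   read b → write b, move →, go to S
S | bbb[c]aba   read c → write a, move →, go to Q
Q | bbba[a]ba   read a → write c, move ←, go to P
P | bbb[a]cba   read a → write b, move ←, go to P
P | bb[b]bcba   read b → write b, move ←, go to S
S | b[b]bbcba   read b → write b, move →, go to S
S | bb[b]bcba   read b → write b, move →, go to S
S | bbb[b]cba   read b → write b, move →, go to S
S | bbbb[c]ba   read c → write a, move →, go to Q
Q | bbbba[b]a   read b → write a, move →, go to R
R | bbbbaa[a]   read a → write b, move ←, go to H
H | bbbba[a]b
At halt the head is at cell 5.

5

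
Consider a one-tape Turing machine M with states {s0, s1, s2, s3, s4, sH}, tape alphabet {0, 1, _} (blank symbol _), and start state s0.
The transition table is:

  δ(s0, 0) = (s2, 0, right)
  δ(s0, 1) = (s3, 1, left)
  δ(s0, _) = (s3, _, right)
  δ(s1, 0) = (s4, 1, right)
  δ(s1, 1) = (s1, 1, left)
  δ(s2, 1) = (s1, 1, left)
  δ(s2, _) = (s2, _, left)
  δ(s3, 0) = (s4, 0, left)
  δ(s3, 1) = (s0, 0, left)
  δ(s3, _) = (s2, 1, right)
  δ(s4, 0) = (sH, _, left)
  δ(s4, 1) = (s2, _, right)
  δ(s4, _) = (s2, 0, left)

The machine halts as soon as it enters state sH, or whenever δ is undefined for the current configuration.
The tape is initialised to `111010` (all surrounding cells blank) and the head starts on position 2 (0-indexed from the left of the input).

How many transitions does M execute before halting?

6

state=s0 head=2 tape=__11[1]010   (s0,1)→(s3,1,left)
state=s3 head=1 tape=__1[1]1010   (s3,1)→(s0,0,left)
state=s0 head=0 tape=__[1]01010   (s0,1)→(s3,1,left)
state=s3 head=-1 tape=_[_]101010   (s3,_)→(s2,1,right)
state=s2 head=0 tape=_1[1]01010   (s2,1)→(s1,1,left)
state=s1 head=-1 tape=_[1]101010   (s1,1)→(s1,1,left)
state=s1 head=-2 tape=[_]1101010
M halts after 6 transitions.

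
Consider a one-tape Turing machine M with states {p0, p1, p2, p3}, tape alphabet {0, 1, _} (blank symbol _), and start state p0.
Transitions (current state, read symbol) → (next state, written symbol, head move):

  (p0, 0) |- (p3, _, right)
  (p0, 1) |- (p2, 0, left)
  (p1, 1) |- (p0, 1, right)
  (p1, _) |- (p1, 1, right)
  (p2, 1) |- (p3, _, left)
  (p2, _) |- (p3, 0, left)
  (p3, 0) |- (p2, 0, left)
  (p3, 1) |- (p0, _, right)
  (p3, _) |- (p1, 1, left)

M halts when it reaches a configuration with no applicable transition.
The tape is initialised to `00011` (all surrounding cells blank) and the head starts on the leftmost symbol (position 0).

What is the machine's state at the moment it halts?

p0

state=p0 head=0 tape=____[0]0011   (p0,0)→(p3,_,right)
state=p3 head=1 tape=_____[0]011   (p3,0)→(p2,0,left)
state=p2 head=0 tape=____[_]0011   (p2,_)→(p3,0,left)
state=p3 head=-1 tape=___[_]00011   (p3,_)→(p1,1,left)
state=p1 head=-2 tape=__[_]100011   (p1,_)→(p1,1,right)
state=p1 head=-1 tape=__1[1]00011   (p1,1)→(p0,1,right)
state=p0 head=0 tape=__11[0]0011   (p0,0)→(p3,_,right)
state=p3 head=1 tape=__11_[0]011   (p3,0)→(p2,0,left)
state=p2 head=0 tape=__11[_]0011   (p2,_)→(p3,0,left)
state=p3 head=-1 tape=__1[1]00011   (p3,1)→(p0,_,right)
state=p0 head=0 tape=__1_[0]0011   (p0,0)→(p3,_,right)
state=p3 head=1 tape=__1__[0]011   (p3,0)→(p2,0,left)
state=p2 head=0 tape=__1_[_]0011   (p2,_)→(p3,0,left)
state=p3 head=-1 tape=__1[_]00011   (p3,_)→(p1,1,left)
state=p1 head=-2 tape=__[1]100011   (p1,1)→(p0,1,right)
state=p0 head=-1 tape=__1[1]00011   (p0,1)→(p2,0,left)
state=p2 head=-2 tape=__[1]000011   (p2,1)→(p3,_,left)
state=p3 head=-3 tape=_[_]_000011   (p3,_)→(p1,1,left)
state=p1 head=-4 tape=[_]1_000011   (p1,_)→(p1,1,right)
state=p1 head=-3 tape=1[1]_000011   (p1,1)→(p0,1,right)
state=p0 head=-2 tape=11[_]000011
No transition is defined for (p0, _); M halts in state p0.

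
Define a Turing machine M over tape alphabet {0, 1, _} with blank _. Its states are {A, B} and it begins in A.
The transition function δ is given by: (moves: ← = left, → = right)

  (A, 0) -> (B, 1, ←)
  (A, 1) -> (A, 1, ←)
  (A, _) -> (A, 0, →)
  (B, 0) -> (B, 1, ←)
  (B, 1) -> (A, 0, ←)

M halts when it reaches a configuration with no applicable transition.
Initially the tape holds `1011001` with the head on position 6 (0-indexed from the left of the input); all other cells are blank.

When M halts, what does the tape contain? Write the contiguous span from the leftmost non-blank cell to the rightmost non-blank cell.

A | __101100[1]   read 1 → write 1, move ←, go to A
A | __10110[0]1   read 0 → write 1, move ←, go to B
B | __1011[0]11   read 0 → write 1, move ←, go to B
B | __101[1]111   read 1 → write 0, move ←, go to A
A | __10[1]0111   read 1 → write 1, move ←, go to A
A | __1[0]10111   read 0 → write 1, move ←, go to B
B | __[1]110111   read 1 → write 0, move ←, go to A
A | _[_]0110111   read _ → write 0, move →, go to A
A | _0[0]110111   read 0 → write 1, move ←, go to B
B | _[0]1110111   read 0 → write 1, move ←, go to B
B | [_]11110111
The non-blank tape span at halt is 11110111.

11110111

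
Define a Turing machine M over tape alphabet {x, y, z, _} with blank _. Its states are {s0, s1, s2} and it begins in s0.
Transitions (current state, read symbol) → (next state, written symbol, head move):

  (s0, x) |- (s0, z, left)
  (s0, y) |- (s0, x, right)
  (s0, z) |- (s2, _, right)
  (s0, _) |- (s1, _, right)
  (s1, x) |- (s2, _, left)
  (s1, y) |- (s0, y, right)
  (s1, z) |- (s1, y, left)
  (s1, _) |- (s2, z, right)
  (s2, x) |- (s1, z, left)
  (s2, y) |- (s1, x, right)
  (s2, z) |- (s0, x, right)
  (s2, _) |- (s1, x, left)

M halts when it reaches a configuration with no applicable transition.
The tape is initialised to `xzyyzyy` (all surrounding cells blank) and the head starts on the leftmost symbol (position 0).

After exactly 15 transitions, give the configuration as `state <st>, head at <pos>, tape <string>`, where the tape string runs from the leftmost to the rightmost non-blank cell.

state s0, head at 7, tape x_yxx_xy

s0 | _[x]zyyzyy_   read x → write z, move left, go to s0
s0 | [_]zzyyzyy_   read _ → write _, move right, go to s1
s1 | _[z]zyyzyy_   read z → write y, move left, go to s1
s1 | [_]yzyyzyy_   read _ → write z, move right, go to s2
s2 | z[y]zyyzyy_   read y → write x, move right, go to s1
s1 | zx[z]yyzyy_   read z → write y, move left, go to s1
s1 | z[x]yyyzyy_   read x → write _, move left, go to s2
s2 | [z]_yyyzyy_   read z → write x, move right, go to s0
s0 | x[_]yyyzyy_   read _ → write _, move right, go to s1
s1 | x_[y]yyzyy_   read y → write y, move right, go to s0
s0 | x_y[y]yzyy_   read y → write x, move right, go to s0
s0 | x_yx[y]zyy_   read y → write x, move right, go to s0
s0 | x_yxx[z]yy_   read z → write _, move right, go to s2
s2 | x_yxx_[y]y_   read y → write x, move right, go to s1
s1 | x_yxx_x[y]_   read y → write y, move right, go to s0
s0 | x_yxx_xy[_]
After 15 steps: state s0, head at 7, tape x_yxx_xy.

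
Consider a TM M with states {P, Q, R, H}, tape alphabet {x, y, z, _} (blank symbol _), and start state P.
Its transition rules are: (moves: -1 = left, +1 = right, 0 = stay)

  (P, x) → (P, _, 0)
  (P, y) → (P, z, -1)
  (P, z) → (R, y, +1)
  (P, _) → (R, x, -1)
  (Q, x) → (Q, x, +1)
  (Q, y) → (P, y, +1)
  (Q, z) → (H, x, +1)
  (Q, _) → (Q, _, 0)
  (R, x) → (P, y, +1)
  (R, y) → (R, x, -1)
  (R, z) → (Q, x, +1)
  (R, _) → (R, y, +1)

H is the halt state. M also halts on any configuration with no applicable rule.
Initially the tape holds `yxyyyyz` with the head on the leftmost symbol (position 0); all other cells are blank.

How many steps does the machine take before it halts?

P | ____[y]xyyyyz   read y → write z, move -1, go to P
P | ___[_]zxyyyyz   read _ → write x, move -1, go to R
R | __[_]xzxyyyyz   read _ → write y, move +1, go to R
R | __y[x]zxyyyyz   read x → write y, move +1, go to P
P | __yy[z]xyyyyz   read z → write y, move +1, go to R
R | __yyy[x]yyyyz   read x → write y, move +1, go to P
P | __yyyy[y]yyyz   read y → write z, move -1, go to P
P | __yyy[y]zyyyz   read y → write z, move -1, go to P
P | __yy[y]zzyyyz   read y → write z, move -1, go to P
P | __y[y]zzzyyyz   read y → write z, move -1, go to P
P | __[y]zzzzyyyz   read y → write z, move -1, go to P
P | _[_]zzzzzyyyz   read _ → write x, move -1, go to R
R | [_]xzzzzzyyyz   read _ → write y, move +1, go to R
R | y[x]zzzzzyyyz   read x → write y, move +1, go to P
P | yy[z]zzzzyyyz   read z → write y, move +1, go to R
R | yyy[z]zzzyyyz   read z → write x, move +1, go to Q
Q | yyyx[z]zzyyyz   read z → write x, move +1, go to H
H | yyyxx[z]zyyyz
M halts after 17 transitions.

17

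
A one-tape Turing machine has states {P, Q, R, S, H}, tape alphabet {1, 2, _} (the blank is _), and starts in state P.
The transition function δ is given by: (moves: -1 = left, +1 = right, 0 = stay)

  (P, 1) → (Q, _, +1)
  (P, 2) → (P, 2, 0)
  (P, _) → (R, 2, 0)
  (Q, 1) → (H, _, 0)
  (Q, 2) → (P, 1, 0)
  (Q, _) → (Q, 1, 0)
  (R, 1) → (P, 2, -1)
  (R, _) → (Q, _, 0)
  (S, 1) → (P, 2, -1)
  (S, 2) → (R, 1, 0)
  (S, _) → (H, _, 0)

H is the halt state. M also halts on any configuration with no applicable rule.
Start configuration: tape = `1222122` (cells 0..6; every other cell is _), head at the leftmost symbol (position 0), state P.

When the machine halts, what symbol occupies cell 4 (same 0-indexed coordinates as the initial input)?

state=P head=0 tape=[1]222122   (P,1)→(Q,_,+1)
state=Q head=1 tape=_[2]22122   (Q,2)→(P,1,0)
state=P head=1 tape=_[1]22122   (P,1)→(Q,_,+1)
state=Q head=2 tape=__[2]2122   (Q,2)→(P,1,0)
state=P head=2 tape=__[1]2122   (P,1)→(Q,_,+1)
state=Q head=3 tape=___[2]122   (Q,2)→(P,1,0)
state=P head=3 tape=___[1]122   (P,1)→(Q,_,+1)
state=Q head=4 tape=____[1]22   (Q,1)→(H,_,0)
state=H head=4 tape=____[_]22
Cell 4 holds _ when M halts.

_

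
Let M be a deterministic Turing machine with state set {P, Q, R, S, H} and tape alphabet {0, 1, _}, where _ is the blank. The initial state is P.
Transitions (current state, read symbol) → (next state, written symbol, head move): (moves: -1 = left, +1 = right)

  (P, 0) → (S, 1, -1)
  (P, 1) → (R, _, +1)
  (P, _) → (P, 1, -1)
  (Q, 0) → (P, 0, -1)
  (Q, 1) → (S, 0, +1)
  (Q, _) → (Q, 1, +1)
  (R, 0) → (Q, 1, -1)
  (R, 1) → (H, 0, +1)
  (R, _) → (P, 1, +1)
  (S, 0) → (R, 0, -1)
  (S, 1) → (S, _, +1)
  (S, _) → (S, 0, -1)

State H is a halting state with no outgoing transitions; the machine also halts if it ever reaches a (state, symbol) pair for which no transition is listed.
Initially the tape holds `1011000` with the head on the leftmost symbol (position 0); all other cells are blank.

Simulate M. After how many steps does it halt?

P | [1]011000_   read 1 → write _, move +1, go to R
R | _[0]11000_   read 0 → write 1, move -1, go to Q
Q | [_]111000_   read _ → write 1, move +1, go to Q
Q | 1[1]11000_   read 1 → write 0, move +1, go to S
S | 10[1]1000_   read 1 → write _, move +1, go to S
S | 10_[1]000_   read 1 → write _, move +1, go to S
S | 10__[0]00_   read 0 → write 0, move -1, go to R
R | 10_[_]000_   read _ → write 1, move +1, go to P
P | 10_1[0]00_   read 0 → write 1, move -1, go to S
S | 10_[1]100_   read 1 → write _, move +1, go to S
S | 10__[1]00_   read 1 → write _, move +1, go to S
S | 10___[0]0_   read 0 → write 0, move -1, go to R
R | 10__[_]00_   read _ → write 1, move +1, go to P
P | 10__1[0]0_   read 0 → write 1, move -1, go to S
S | 10__[1]10_   read 1 → write _, move +1, go to S
S | 10___[1]0_   read 1 → write _, move +1, go to S
S | 10____[0]_   read 0 → write 0, move -1, go to R
R | 10___[_]0_   read _ → write 1, move +1, go to P
P | 10___1[0]_   read 0 → write 1, move -1, go to S
S | 10___[1]1_   read 1 → write _, move +1, go to S
S | 10____[1]_   read 1 → write _, move +1, go to S
S | 10_____[_]   read _ → write 0, move -1, go to S
S | 10____[_]0   read _ → write 0, move -1, go to S
S | 10___[_]00   read _ → write 0, move -1, go to S
S | 10__[_]000   read _ → write 0, move -1, go to S
S | 10_[_]0000   read _ → write 0, move -1, go to S
S | 10[_]00000   read _ → write 0, move -1, go to S
S | 1[0]000000   read 0 → write 0, move -1, go to R
R | [1]0000000   read 1 → write 0, move +1, go to H
H | 0[0]000000
M halts after 29 transitions.

29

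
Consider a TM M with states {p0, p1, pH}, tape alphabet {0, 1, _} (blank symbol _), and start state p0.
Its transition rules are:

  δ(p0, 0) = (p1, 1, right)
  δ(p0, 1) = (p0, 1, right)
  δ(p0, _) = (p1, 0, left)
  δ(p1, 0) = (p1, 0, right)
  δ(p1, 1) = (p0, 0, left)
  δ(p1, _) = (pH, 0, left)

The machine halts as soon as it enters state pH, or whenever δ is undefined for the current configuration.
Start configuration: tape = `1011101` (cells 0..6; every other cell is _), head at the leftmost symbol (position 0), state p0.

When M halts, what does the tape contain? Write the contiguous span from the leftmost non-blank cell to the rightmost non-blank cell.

11111100

state=p0 head=0 tape=[1]011101_   (p0,1)→(p0,1,right)
state=p0 head=1 tape=1[0]11101_   (p0,0)→(p1,1,right)
state=p1 head=2 tape=11[1]1101_   (p1,1)→(p0,0,left)
state=p0 head=1 tape=1[1]01101_   (p0,1)→(p0,1,right)
state=p0 head=2 tape=11[0]1101_   (p0,0)→(p1,1,right)
state=p1 head=3 tape=111[1]101_   (p1,1)→(p0,0,left)
state=p0 head=2 tape=11[1]0101_   (p0,1)→(p0,1,right)
state=p0 head=3 tape=111[0]101_   (p0,0)→(p1,1,right)
state=p1 head=4 tape=1111[1]01_   (p1,1)→(p0,0,left)
state=p0 head=3 tape=111[1]001_   (p0,1)→(p0,1,right)
state=p0 head=4 tape=1111[0]01_   (p0,0)→(p1,1,right)
state=p1 head=5 tape=11111[0]1_   (p1,0)→(p1,0,right)
state=p1 head=6 tape=111110[1]_   (p1,1)→(p0,0,left)
state=p0 head=5 tape=11111[0]0_   (p0,0)→(p1,1,right)
state=p1 head=6 tape=111111[0]_   (p1,0)→(p1,0,right)
state=p1 head=7 tape=1111110[_]   (p1,_)→(pH,0,left)
state=pH head=6 tape=111111[0]0
The non-blank tape span at halt is 11111100.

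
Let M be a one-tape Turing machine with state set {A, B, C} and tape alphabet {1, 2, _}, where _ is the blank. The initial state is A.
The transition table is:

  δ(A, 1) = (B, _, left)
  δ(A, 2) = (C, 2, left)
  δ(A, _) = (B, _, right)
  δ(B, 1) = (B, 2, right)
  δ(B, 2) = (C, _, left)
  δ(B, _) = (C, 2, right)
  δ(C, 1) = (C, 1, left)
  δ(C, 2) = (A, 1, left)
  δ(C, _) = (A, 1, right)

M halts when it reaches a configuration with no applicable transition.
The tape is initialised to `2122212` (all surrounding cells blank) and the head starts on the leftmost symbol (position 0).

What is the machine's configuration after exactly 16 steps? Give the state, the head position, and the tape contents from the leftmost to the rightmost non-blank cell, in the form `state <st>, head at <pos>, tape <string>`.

state=A head=0 tape=___[2]122212   (A,2)→(C,2,left)
state=C head=-1 tape=__[_]2122212   (C,_)→(A,1,right)
state=A head=0 tape=__1[2]122212   (A,2)→(C,2,left)
state=C head=-1 tape=__[1]2122212   (C,1)→(C,1,left)
state=C head=-2 tape=_[_]12122212   (C,_)→(A,1,right)
state=A head=-1 tape=_1[1]2122212   (A,1)→(B,_,left)
state=B head=-2 tape=_[1]_2122212   (B,1)→(B,2,right)
state=B head=-1 tape=_2[_]2122212   (B,_)→(C,2,right)
state=C head=0 tape=_22[2]122212   (C,2)→(A,1,left)
state=A head=-1 tape=_2[2]1122212   (A,2)→(C,2,left)
state=C head=-2 tape=_[2]21122212   (C,2)→(A,1,left)
state=A head=-3 tape=[_]121122212   (A,_)→(B,_,right)
state=B head=-2 tape=_[1]21122212   (B,1)→(B,2,right)
state=B head=-1 tape=_2[2]1122212   (B,2)→(C,_,left)
state=C head=-2 tape=_[2]_1122212   (C,2)→(A,1,left)
state=A head=-3 tape=[_]1_1122212   (A,_)→(B,_,right)
state=B head=-2 tape=_[1]_1122212
After 16 steps: state B, head at -2, tape 1_1122212.

state B, head at -2, tape 1_1122212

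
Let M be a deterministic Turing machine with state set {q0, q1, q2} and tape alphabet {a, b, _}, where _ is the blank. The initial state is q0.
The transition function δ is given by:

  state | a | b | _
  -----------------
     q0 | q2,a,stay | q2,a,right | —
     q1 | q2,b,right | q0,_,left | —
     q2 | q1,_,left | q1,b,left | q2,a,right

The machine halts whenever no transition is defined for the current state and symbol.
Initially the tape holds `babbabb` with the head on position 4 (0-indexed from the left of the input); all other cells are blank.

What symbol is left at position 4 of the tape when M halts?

state=q0 head=4 tape=_babb[a]bb   (q0,a)→(q2,a,stay)
state=q2 head=4 tape=_babb[a]bb   (q2,a)→(q1,_,left)
state=q1 head=3 tape=_bab[b]_bb   (q1,b)→(q0,_,left)
state=q0 head=2 tape=_ba[b]__bb   (q0,b)→(q2,a,right)
state=q2 head=3 tape=_baa[_]_bb   (q2,_)→(q2,a,right)
state=q2 head=4 tape=_baaa[_]bb   (q2,_)→(q2,a,right)
state=q2 head=5 tape=_baaaa[b]b   (q2,b)→(q1,b,left)
state=q1 head=4 tape=_baaa[a]bb   (q1,a)→(q2,b,right)
state=q2 head=5 tape=_baaab[b]b   (q2,b)→(q1,b,left)
state=q1 head=4 tape=_baaa[b]bb   (q1,b)→(q0,_,left)
state=q0 head=3 tape=_baa[a]_bb   (q0,a)→(q2,a,stay)
state=q2 head=3 tape=_baa[a]_bb   (q2,a)→(q1,_,left)
state=q1 head=2 tape=_ba[a]__bb   (q1,a)→(q2,b,right)
state=q2 head=3 tape=_bab[_]_bb   (q2,_)→(q2,a,right)
state=q2 head=4 tape=_baba[_]bb   (q2,_)→(q2,a,right)
state=q2 head=5 tape=_babaa[b]b   (q2,b)→(q1,b,left)
state=q1 head=4 tape=_baba[a]bb   (q1,a)→(q2,b,right)
state=q2 head=5 tape=_babab[b]b   (q2,b)→(q1,b,left)
state=q1 head=4 tape=_baba[b]bb   (q1,b)→(q0,_,left)
state=q0 head=3 tape=_bab[a]_bb   (q0,a)→(q2,a,stay)
state=q2 head=3 tape=_bab[a]_bb   (q2,a)→(q1,_,left)
state=q1 head=2 tape=_ba[b]__bb   (q1,b)→(q0,_,left)
state=q0 head=1 tape=_b[a]___bb   (q0,a)→(q2,a,stay)
state=q2 head=1 tape=_b[a]___bb   (q2,a)→(q1,_,left)
state=q1 head=0 tape=_[b]____bb   (q1,b)→(q0,_,left)
state=q0 head=-1 tape=[_]_____bb
Cell 4 holds _ when M halts.

_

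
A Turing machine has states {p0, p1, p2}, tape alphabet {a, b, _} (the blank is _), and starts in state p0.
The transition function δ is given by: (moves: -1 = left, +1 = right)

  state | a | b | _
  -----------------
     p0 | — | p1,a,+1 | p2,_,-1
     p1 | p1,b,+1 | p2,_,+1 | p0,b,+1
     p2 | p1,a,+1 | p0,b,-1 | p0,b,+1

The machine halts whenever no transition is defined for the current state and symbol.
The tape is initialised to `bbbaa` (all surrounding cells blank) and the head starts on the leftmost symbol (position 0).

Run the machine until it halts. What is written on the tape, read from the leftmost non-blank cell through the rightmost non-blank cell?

abababab

p0 | [b]bbaa____   read b → write a, move +1, go to p1
p1 | a[b]baa____   read b → write _, move +1, go to p2
p2 | a_[b]aa____   read b → write b, move -1, go to p0
p0 | a[_]baa____   read _ → write _, move -1, go to p2
p2 | [a]_baa____   read a → write a, move +1, go to p1
p1 | a[_]baa____   read _ → write b, move +1, go to p0
p0 | ab[b]aa____   read b → write a, move +1, go to p1
p1 | aba[a]a____   read a → write b, move +1, go to p1
p1 | abab[a]____   read a → write b, move +1, go to p1
p1 | ababb[_]___   read _ → write b, move +1, go to p0
p0 | ababbb[_]__   read _ → write _, move -1, go to p2
p2 | ababb[b]___   read b → write b, move -1, go to p0
p0 | abab[b]b___   read b → write a, move +1, go to p1
p1 | ababa[b]___   read b → write _, move +1, go to p2
p2 | ababa_[_]__   read _ → write b, move +1, go to p0
p0 | ababa_b[_]_   read _ → write _, move -1, go to p2
p2 | ababa_[b]__   read b → write b, move -1, go to p0
p0 | ababa[_]b__   read _ → write _, move -1, go to p2
p2 | abab[a]_b__   read a → write a, move +1, go to p1
p1 | ababa[_]b__   read _ → write b, move +1, go to p0
p0 | ababab[b]__   read b → write a, move +1, go to p1
p1 | abababa[_]_   read _ → write b, move +1, go to p0
p0 | abababab[_]   read _ → write _, move -1, go to p2
p2 | abababa[b]_   read b → write b, move -1, go to p0
p0 | ababab[a]b_
The non-blank tape span at halt is abababab.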